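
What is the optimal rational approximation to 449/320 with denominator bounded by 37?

52/37

Expand x = 449/320 as a continued fraction with the Euclidean algorithm:
  449 = 1*320 + 129, so a_0 = 1.
  320 = 2*129 + 62, so a_1 = 2.
  129 = 2*62 + 5, so a_2 = 2.
  62 = 12*5 + 2, so a_3 = 12.
  5 = 2*2 + 1, so a_4 = 2.
  2 = 2*1 + 0, so a_5 = 2.
so x = [1; 2, 2, 12, 2, 2].
Convergents (p_i = a_i*p_{i-1} + p_{i-2}, q_i = a_i*q_{i-1} + q_{i-2} with p_{-2}=0, p_{-1}=1, q_{-2}=1, q_{-1}=0), until the denominator exceeds 37:
  i=0: a_0=1, p_0 = 1*1 + 0 = 1, q_0 = 1*0 + 1 = 1.
  i=1: a_1=2, p_1 = 2*1 + 1 = 3, q_1 = 2*1 + 0 = 2.
  i=2: a_2=2, p_2 = 2*3 + 1 = 7, q_2 = 2*2 + 1 = 5.
  i=3: a_3=12, p_3 = 12*7 + 3 = 87, q_3 = 12*5 + 2 = 62.
q_3 = 62 > 37, so the last convergent with denominator <= 37 is p_2/q_2 = 7/5.
The closest fraction with denominator <= 37 is either p_2/q_2 or the intermediate fraction (k*p_2 + p_1)/(k*q_2 + q_1) with the largest k >= 1 whose denominator stays <= 37; these approach x as k grows, and every other convergent or intermediate fraction in range is farther away.
Largest k: floor((37 - q_1)/q_2) = floor((37 - 2)/5) = 7.
That gives (7*7 + 3)/(7*5 + 2) = 52/37.
Compare the errors: |x - 7/5| = |449*5 - 7*320|/(320*5) = 5/1600, and |x - 52/37| = |449*37 - 52*320|/(320*37) = 27/11840.
Cross-multiplying, 27*1600 = 43200 < 59200 = 5*11840, so 27/11840 is smaller: the intermediate fraction 52/37 is closer to x than 7/5.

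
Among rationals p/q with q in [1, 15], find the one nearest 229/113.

Expand x = 229/113 as a continued fraction with the Euclidean algorithm:
  229 = 2*113 + 3, so a_0 = 2.
  113 = 37*3 + 2, so a_1 = 37.
  3 = 1*2 + 1, so a_2 = 1.
  2 = 2*1 + 0, so a_3 = 2.
so x = [2; 37, 1, 2].
Convergents (p_i = a_i*p_{i-1} + p_{i-2}, q_i = a_i*q_{i-1} + q_{i-2} with p_{-2}=0, p_{-1}=1, q_{-2}=1, q_{-1}=0), until the denominator exceeds 15:
  i=0: a_0=2, p_0 = 2*1 + 0 = 2, q_0 = 2*0 + 1 = 1.
  i=1: a_1=37, p_1 = 37*2 + 1 = 75, q_1 = 37*1 + 0 = 37.
q_1 = 37 > 15, so the last convergent with denominator <= 15 is p_0/q_0 = 2/1.
The closest fraction with denominator <= 15 is either p_0/q_0 or the intermediate fraction (k*p_0 + p_{-1})/(k*q_0 + q_{-1}) with the largest k >= 1 whose denominator stays <= 15; these approach x as k grows, and every other convergent or intermediate fraction in range is farther away.
Largest k: floor((15 - q_{-1})/q_0) = floor((15 - 0)/1) = 15 (using the seeds p_{-1} = 1, q_{-1} = 0).
That gives (15*2 + 1)/(15*1 + 0) = 31/15.
Compare the errors: |x - 2/1| = |229*1 - 2*113|/(113*1) = 3/113, and |x - 31/15| = |229*15 - 31*113|/(113*15) = 68/1695.
Cross-multiplying, 3*1695 = 5085 < 7684 = 68*113, so 3/113 is smaller: the convergent 2/1 is closer to x than 31/15.

2/1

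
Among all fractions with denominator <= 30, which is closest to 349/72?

Expand x = 349/72 as a continued fraction with the Euclidean algorithm:
  349 = 4*72 + 61, so a_0 = 4.
  72 = 1*61 + 11, so a_1 = 1.
  61 = 5*11 + 6, so a_2 = 5.
  11 = 1*6 + 5, so a_3 = 1.
  6 = 1*5 + 1, so a_4 = 1.
  5 = 5*1 + 0, so a_5 = 5.
so x = [4; 1, 5, 1, 1, 5].
Convergents (p_i = a_i*p_{i-1} + p_{i-2}, q_i = a_i*q_{i-1} + q_{i-2} with p_{-2}=0, p_{-1}=1, q_{-2}=1, q_{-1}=0), until the denominator exceeds 30:
  i=0: a_0=4, p_0 = 4*1 + 0 = 4, q_0 = 4*0 + 1 = 1.
  i=1: a_1=1, p_1 = 1*4 + 1 = 5, q_1 = 1*1 + 0 = 1.
  i=2: a_2=5, p_2 = 5*5 + 4 = 29, q_2 = 5*1 + 1 = 6.
  i=3: a_3=1, p_3 = 1*29 + 5 = 34, q_3 = 1*6 + 1 = 7.
  i=4: a_4=1, p_4 = 1*34 + 29 = 63, q_4 = 1*7 + 6 = 13.
  i=5: a_5=5, p_5 = 5*63 + 34 = 349, q_5 = 5*13 + 7 = 72.
q_5 = 72 > 30, so the last convergent with denominator <= 30 is p_4/q_4 = 63/13.
The closest fraction with denominator <= 30 is either p_4/q_4 or the intermediate fraction (k*p_4 + p_3)/(k*q_4 + q_3) with the largest k >= 1 whose denominator stays <= 30; these approach x as k grows, and every other convergent or intermediate fraction in range is farther away.
Largest k: floor((30 - q_3)/q_4) = floor((30 - 7)/13) = 1.
That gives (1*63 + 34)/(1*13 + 7) = 97/20.
Compare the errors: |x - 63/13| = |349*13 - 63*72|/(72*13) = 1/936, and |x - 97/20| = |349*20 - 97*72|/(72*20) = 4/1440.
Cross-multiplying, 1*1440 = 1440 < 3744 = 4*936, so 1/936 is smaller: the convergent 63/13 is closer to x than 97/20.

63/13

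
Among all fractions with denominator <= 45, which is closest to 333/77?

Expand x = 333/77 as a continued fraction with the Euclidean algorithm:
  333 = 4*77 + 25, so a_0 = 4.
  77 = 3*25 + 2, so a_1 = 3.
  25 = 12*2 + 1, so a_2 = 12.
  2 = 2*1 + 0, so a_3 = 2.
so x = [4; 3, 12, 2].
Convergents (p_i = a_i*p_{i-1} + p_{i-2}, q_i = a_i*q_{i-1} + q_{i-2} with p_{-2}=0, p_{-1}=1, q_{-2}=1, q_{-1}=0), until the denominator exceeds 45:
  i=0: a_0=4, p_0 = 4*1 + 0 = 4, q_0 = 4*0 + 1 = 1.
  i=1: a_1=3, p_1 = 3*4 + 1 = 13, q_1 = 3*1 + 0 = 3.
  i=2: a_2=12, p_2 = 12*13 + 4 = 160, q_2 = 12*3 + 1 = 37.
  i=3: a_3=2, p_3 = 2*160 + 13 = 333, q_3 = 2*37 + 3 = 77.
q_3 = 77 > 45, so the last convergent with denominator <= 45 is p_2/q_2 = 160/37.
The closest fraction with denominator <= 45 is either p_2/q_2 or the intermediate fraction (k*p_2 + p_1)/(k*q_2 + q_1) with the largest k >= 1 whose denominator stays <= 45; these approach x as k grows, and every other convergent or intermediate fraction in range is farther away.
Largest k: floor((45 - q_1)/q_2) = floor((45 - 3)/37) = 1.
That gives (1*160 + 13)/(1*37 + 3) = 173/40.
Compare the errors: |x - 160/37| = |333*37 - 160*77|/(77*37) = 1/2849, and |x - 173/40| = |333*40 - 173*77|/(77*40) = 1/3080.
Cross-multiplying, 1*2849 = 2849 < 3080 = 1*3080, so 1/3080 is smaller: the intermediate fraction 173/40 is closer to x than 160/37.

173/40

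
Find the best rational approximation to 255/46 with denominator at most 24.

Expand x = 255/46 as a continued fraction with the Euclidean algorithm:
  255 = 5*46 + 25, so a_0 = 5.
  46 = 1*25 + 21, so a_1 = 1.
  25 = 1*21 + 4, so a_2 = 1.
  21 = 5*4 + 1, so a_3 = 5.
  4 = 4*1 + 0, so a_4 = 4.
so x = [5; 1, 1, 5, 4].
Convergents (p_i = a_i*p_{i-1} + p_{i-2}, q_i = a_i*q_{i-1} + q_{i-2} with p_{-2}=0, p_{-1}=1, q_{-2}=1, q_{-1}=0), until the denominator exceeds 24:
  i=0: a_0=5, p_0 = 5*1 + 0 = 5, q_0 = 5*0 + 1 = 1.
  i=1: a_1=1, p_1 = 1*5 + 1 = 6, q_1 = 1*1 + 0 = 1.
  i=2: a_2=1, p_2 = 1*6 + 5 = 11, q_2 = 1*1 + 1 = 2.
  i=3: a_3=5, p_3 = 5*11 + 6 = 61, q_3 = 5*2 + 1 = 11.
  i=4: a_4=4, p_4 = 4*61 + 11 = 255, q_4 = 4*11 + 2 = 46.
q_4 = 46 > 24, so the last convergent with denominator <= 24 is p_3/q_3 = 61/11.
The closest fraction with denominator <= 24 is either p_3/q_3 or the intermediate fraction (k*p_3 + p_2)/(k*q_3 + q_2) with the largest k >= 1 whose denominator stays <= 24; these approach x as k grows, and every other convergent or intermediate fraction in range is farther away.
Largest k: floor((24 - q_2)/q_3) = floor((24 - 2)/11) = 2.
That gives (2*61 + 11)/(2*11 + 2) = 133/24.
Compare the errors: |x - 61/11| = |255*11 - 61*46|/(46*11) = 1/506, and |x - 133/24| = |255*24 - 133*46|/(46*24) = 2/1104.
Cross-multiplying, 2*506 = 1012 < 1104 = 1*1104, so 2/1104 is smaller: the intermediate fraction 133/24 is closer to x than 61/11.

133/24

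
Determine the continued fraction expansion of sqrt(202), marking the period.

[14; (4, 1, 2, 2, 1, 4, 28)]

Write x_i = (sqrt(202) + m_i)/d_i with (m_0, d_0) = (0, 1). a_0 = floor(sqrt(202)) = 14, since 14^2 = 196 <= 202 < 225 = 15^2.
Iterate m_{i+1} = d_i*a_i - m_i, d_{i+1} = (202 - m_{i+1}^2)/d_i, a_{i+1} = floor((a_0 + m_{i+1})/d_{i+1}):
  m_1 = 1*14 - 0 = 14, d_1 = (202 - 14^2)/1 = 6/1 = 6, a_1 = floor((14 + 14)/6) = 4.
  m_2 = 6*4 - 14 = 10, d_2 = (202 - 10^2)/6 = 102/6 = 17, a_2 = floor((14 + 10)/17) = 1.
  m_3 = 17*1 - 10 = 7, d_3 = (202 - 7^2)/17 = 153/17 = 9, a_3 = floor((14 + 7)/9) = 2.
  m_4 = 9*2 - 7 = 11, d_4 = (202 - 11^2)/9 = 81/9 = 9, a_4 = floor((14 + 11)/9) = 2.
  m_5 = 9*2 - 11 = 7, d_5 = (202 - 7^2)/9 = 153/9 = 17, a_5 = floor((14 + 7)/17) = 1.
  m_6 = 17*1 - 7 = 10, d_6 = (202 - 10^2)/17 = 102/17 = 6, a_6 = floor((14 + 10)/6) = 4.
  m_7 = 6*4 - 10 = 14, d_7 = (202 - 14^2)/6 = 6/6 = 1, a_7 = floor((14 + 14)/1) = 28.
  m_8 = 1*28 - 14 = 14, d_8 = (202 - 14^2)/1 = 6/1 = 6: (m_8, d_8) = (m_1, d_1) = (14, 6), so from here the quotients repeat a_1, ..., a_7; the period length is 7.
Hence the expansion of sqrt(202) is a_0 = 14 followed by the repeating block 4, 1, 2, 2, 1, 4, 28 (period 7).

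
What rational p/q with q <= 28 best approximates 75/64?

Expand x = 75/64 as a continued fraction with the Euclidean algorithm:
  75 = 1*64 + 11, so a_0 = 1.
  64 = 5*11 + 9, so a_1 = 5.
  11 = 1*9 + 2, so a_2 = 1.
  9 = 4*2 + 1, so a_3 = 4.
  2 = 2*1 + 0, so a_4 = 2.
so x = [1; 5, 1, 4, 2].
Convergents (p_i = a_i*p_{i-1} + p_{i-2}, q_i = a_i*q_{i-1} + q_{i-2} with p_{-2}=0, p_{-1}=1, q_{-2}=1, q_{-1}=0), until the denominator exceeds 28:
  i=0: a_0=1, p_0 = 1*1 + 0 = 1, q_0 = 1*0 + 1 = 1.
  i=1: a_1=5, p_1 = 5*1 + 1 = 6, q_1 = 5*1 + 0 = 5.
  i=2: a_2=1, p_2 = 1*6 + 1 = 7, q_2 = 1*5 + 1 = 6.
  i=3: a_3=4, p_3 = 4*7 + 6 = 34, q_3 = 4*6 + 5 = 29.
q_3 = 29 > 28, so the last convergent with denominator <= 28 is p_2/q_2 = 7/6.
The closest fraction with denominator <= 28 is either p_2/q_2 or the intermediate fraction (k*p_2 + p_1)/(k*q_2 + q_1) with the largest k >= 1 whose denominator stays <= 28; these approach x as k grows, and every other convergent or intermediate fraction in range is farther away.
Largest k: floor((28 - q_1)/q_2) = floor((28 - 5)/6) = 3.
That gives (3*7 + 6)/(3*6 + 5) = 27/23.
Compare the errors: |x - 7/6| = |75*6 - 7*64|/(64*6) = 2/384, and |x - 27/23| = |75*23 - 27*64|/(64*23) = 3/1472.
Cross-multiplying, 3*384 = 1152 < 2944 = 2*1472, so 3/1472 is smaller: the intermediate fraction 27/23 is closer to x than 7/6.

27/23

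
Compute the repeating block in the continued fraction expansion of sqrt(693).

[26; (3, 12, 1, 4, 1, 12, 3, 52)]

Write x_i = (sqrt(693) + m_i)/d_i with (m_0, d_0) = (0, 1). a_0 = floor(sqrt(693)) = 26, since 26^2 = 676 <= 693 < 729 = 27^2.
Iterate m_{i+1} = d_i*a_i - m_i, d_{i+1} = (693 - m_{i+1}^2)/d_i, a_{i+1} = floor((a_0 + m_{i+1})/d_{i+1}):
  m_1 = 1*26 - 0 = 26, d_1 = (693 - 26^2)/1 = 17/1 = 17, a_1 = floor((26 + 26)/17) = 3.
  m_2 = 17*3 - 26 = 25, d_2 = (693 - 25^2)/17 = 68/17 = 4, a_2 = floor((26 + 25)/4) = 12.
  m_3 = 4*12 - 25 = 23, d_3 = (693 - 23^2)/4 = 164/4 = 41, a_3 = floor((26 + 23)/41) = 1.
  m_4 = 41*1 - 23 = 18, d_4 = (693 - 18^2)/41 = 369/41 = 9, a_4 = floor((26 + 18)/9) = 4.
  m_5 = 9*4 - 18 = 18, d_5 = (693 - 18^2)/9 = 369/9 = 41, a_5 = floor((26 + 18)/41) = 1.
  m_6 = 41*1 - 18 = 23, d_6 = (693 - 23^2)/41 = 164/41 = 4, a_6 = floor((26 + 23)/4) = 12.
  m_7 = 4*12 - 23 = 25, d_7 = (693 - 25^2)/4 = 68/4 = 17, a_7 = floor((26 + 25)/17) = 3.
  m_8 = 17*3 - 25 = 26, d_8 = (693 - 26^2)/17 = 17/17 = 1, a_8 = floor((26 + 26)/1) = 52.
  m_9 = 1*52 - 26 = 26, d_9 = (693 - 26^2)/1 = 17/1 = 17: (m_9, d_9) = (m_1, d_1) = (26, 17), so from here the quotients repeat a_1, ..., a_8; the period length is 8.
Hence the expansion of sqrt(693) is a_0 = 26 followed by the repeating block 3, 12, 1, 4, 1, 12, 3, 52 (period 8).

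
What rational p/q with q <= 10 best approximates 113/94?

Expand x = 113/94 as a continued fraction with the Euclidean algorithm:
  113 = 1*94 + 19, so a_0 = 1.
  94 = 4*19 + 18, so a_1 = 4.
  19 = 1*18 + 1, so a_2 = 1.
  18 = 18*1 + 0, so a_3 = 18.
so x = [1; 4, 1, 18].
Convergents (p_i = a_i*p_{i-1} + p_{i-2}, q_i = a_i*q_{i-1} + q_{i-2} with p_{-2}=0, p_{-1}=1, q_{-2}=1, q_{-1}=0), until the denominator exceeds 10:
  i=0: a_0=1, p_0 = 1*1 + 0 = 1, q_0 = 1*0 + 1 = 1.
  i=1: a_1=4, p_1 = 4*1 + 1 = 5, q_1 = 4*1 + 0 = 4.
  i=2: a_2=1, p_2 = 1*5 + 1 = 6, q_2 = 1*4 + 1 = 5.
  i=3: a_3=18, p_3 = 18*6 + 5 = 113, q_3 = 18*5 + 4 = 94.
q_3 = 94 > 10, so the last convergent with denominator <= 10 is p_2/q_2 = 6/5.
The closest fraction with denominator <= 10 is either p_2/q_2 or the intermediate fraction (k*p_2 + p_1)/(k*q_2 + q_1) with the largest k >= 1 whose denominator stays <= 10; these approach x as k grows, and every other convergent or intermediate fraction in range is farther away.
Largest k: floor((10 - q_1)/q_2) = floor((10 - 4)/5) = 1.
That gives (1*6 + 5)/(1*5 + 4) = 11/9.
Compare the errors: |x - 6/5| = |113*5 - 6*94|/(94*5) = 1/470, and |x - 11/9| = |113*9 - 11*94|/(94*9) = 17/846.
Cross-multiplying, 1*846 = 846 < 7990 = 17*470, so 1/470 is smaller: the convergent 6/5 is closer to x than 11/9.

6/5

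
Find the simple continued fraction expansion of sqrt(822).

[28; (1, 2, 28, 2, 1, 56)]

Write x_i = (sqrt(822) + m_i)/d_i with (m_0, d_0) = (0, 1). a_0 = floor(sqrt(822)) = 28, since 28^2 = 784 <= 822 < 841 = 29^2.
Iterate m_{i+1} = d_i*a_i - m_i, d_{i+1} = (822 - m_{i+1}^2)/d_i, a_{i+1} = floor((a_0 + m_{i+1})/d_{i+1}):
  m_1 = 1*28 - 0 = 28, d_1 = (822 - 28^2)/1 = 38/1 = 38, a_1 = floor((28 + 28)/38) = 1.
  m_2 = 38*1 - 28 = 10, d_2 = (822 - 10^2)/38 = 722/38 = 19, a_2 = floor((28 + 10)/19) = 2.
  m_3 = 19*2 - 10 = 28, d_3 = (822 - 28^2)/19 = 38/19 = 2, a_3 = floor((28 + 28)/2) = 28.
  m_4 = 2*28 - 28 = 28, d_4 = (822 - 28^2)/2 = 38/2 = 19, a_4 = floor((28 + 28)/19) = 2.
  m_5 = 19*2 - 28 = 10, d_5 = (822 - 10^2)/19 = 722/19 = 38, a_5 = floor((28 + 10)/38) = 1.
  m_6 = 38*1 - 10 = 28, d_6 = (822 - 28^2)/38 = 38/38 = 1, a_6 = floor((28 + 28)/1) = 56.
  m_7 = 1*56 - 28 = 28, d_7 = (822 - 28^2)/1 = 38/1 = 38: (m_7, d_7) = (m_1, d_1) = (28, 38), so from here the quotients repeat a_1, ..., a_6; the period length is 6.
Hence the expansion of sqrt(822) is a_0 = 28 followed by the repeating block 1, 2, 28, 2, 1, 56 (period 6).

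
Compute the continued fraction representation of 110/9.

[12; 4, 2]

Run the Euclidean algorithm on 110 and 9; the successive quotients are the partial quotients a_0, a_1, ... (each step inverts the fractional part left over by the previous one):
  110 = 12*9 + 2, so a_0 = 12.
  9 = 4*2 + 1, so a_1 = 4.
  2 = 2*1 + 0, so a_2 = 2.
The remainder reaches 0 after 3 divisions, so the expansion has 3 partial quotients, read off in order.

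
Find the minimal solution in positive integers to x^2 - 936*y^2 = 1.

(x, y) = (5201, 170)

First expand sqrt(936) as a continued fraction. With x_i = (sqrt(936) + m_i)/d_i and (m_0, d_0) = (0, 1): a_0 = floor(sqrt(936)) = 30, since 30^2 = 900 <= 936 < 961 = 31^2.
Iterate m_{i+1} = d_i*a_i - m_i, d_{i+1} = (936 - m_{i+1}^2)/d_i, a_{i+1} = floor((a_0 + m_{i+1})/d_{i+1}):
  m_1 = 1*30 - 0 = 30, d_1 = (936 - 30^2)/1 = 36/1 = 36, a_1 = floor((30 + 30)/36) = 1.
  m_2 = 36*1 - 30 = 6, d_2 = (936 - 6^2)/36 = 900/36 = 25, a_2 = floor((30 + 6)/25) = 1.
  m_3 = 25*1 - 6 = 19, d_3 = (936 - 19^2)/25 = 575/25 = 23, a_3 = floor((30 + 19)/23) = 2.
  m_4 = 23*2 - 19 = 27, d_4 = (936 - 27^2)/23 = 207/23 = 9, a_4 = floor((30 + 27)/9) = 6.
  m_5 = 9*6 - 27 = 27, d_5 = (936 - 27^2)/9 = 207/9 = 23, a_5 = floor((30 + 27)/23) = 2.
  m_6 = 23*2 - 27 = 19, d_6 = (936 - 19^2)/23 = 575/23 = 25, a_6 = floor((30 + 19)/25) = 1.
  m_7 = 25*1 - 19 = 6, d_7 = (936 - 6^2)/25 = 900/25 = 36, a_7 = floor((30 + 6)/36) = 1.
  m_8 = 36*1 - 6 = 30, d_8 = (936 - 30^2)/36 = 36/36 = 1, a_8 = floor((30 + 30)/1) = 60.
  m_9 = 1*60 - 30 = 30, d_9 = (936 - 30^2)/1 = 36/1 = 36: (m_9, d_9) = (m_1, d_1) = (30, 36), so from here the quotients repeat a_1, ..., a_8; the period length is 8.
So sqrt(936) = [30; (1, 1, 2, 6, 2, 1, 1, 60)] with period length k = 8.
k is even, so the fundamental solution of x^2 - 936y^2 = 1 is (p_{k-1}, q_{k-1}) = (p_7, q_7); compute convergents through index 7.
Convergents (p_i = a_i*p_{i-1} + p_{i-2}, q_i = a_i*q_{i-1} + q_{i-2} with p_{-2}=0, p_{-1}=1, q_{-2}=1, q_{-1}=0):
  i=0: a_0=30, p_0 = 30*1 + 0 = 30, q_0 = 30*0 + 1 = 1.
  i=1: a_1=1, p_1 = 1*30 + 1 = 31, q_1 = 1*1 + 0 = 1.
  i=2: a_2=1, p_2 = 1*31 + 30 = 61, q_2 = 1*1 + 1 = 2.
  i=3: a_3=2, p_3 = 2*61 + 31 = 153, q_3 = 2*2 + 1 = 5.
  i=4: a_4=6, p_4 = 6*153 + 61 = 979, q_4 = 6*5 + 2 = 32.
  i=5: a_5=2, p_5 = 2*979 + 153 = 2111, q_5 = 2*32 + 5 = 69.
  i=6: a_6=1, p_6 = 1*2111 + 979 = 3090, q_6 = 1*69 + 32 = 101.
  i=7: a_7=1, p_7 = 1*3090 + 2111 = 5201, q_7 = 1*101 + 69 = 170.
Check: 5201^2 - 936*170^2 = 27050401 - 27050400 = 1, so (x, y) = (5201, 170) solves the equation, and by the theorem it is the least positive solution.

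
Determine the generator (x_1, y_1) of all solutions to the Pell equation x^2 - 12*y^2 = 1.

First expand sqrt(12) as a continued fraction. With x_i = (sqrt(12) + m_i)/d_i and (m_0, d_0) = (0, 1): a_0 = floor(sqrt(12)) = 3, since 3^2 = 9 <= 12 < 16 = 4^2.
Iterate m_{i+1} = d_i*a_i - m_i, d_{i+1} = (12 - m_{i+1}^2)/d_i, a_{i+1} = floor((a_0 + m_{i+1})/d_{i+1}):
  m_1 = 1*3 - 0 = 3, d_1 = (12 - 3^2)/1 = 3/1 = 3, a_1 = floor((3 + 3)/3) = 2.
  m_2 = 3*2 - 3 = 3, d_2 = (12 - 3^2)/3 = 3/3 = 1, a_2 = floor((3 + 3)/1) = 6.
  m_3 = 1*6 - 3 = 3, d_3 = (12 - 3^2)/1 = 3/1 = 3: (m_3, d_3) = (m_1, d_1) = (3, 3), so from here the quotients repeat a_1, a_2; the period length is 2.
So sqrt(12) = [3; (2, 6)] with period length k = 2.
k is even, so the fundamental solution of x^2 - 12y^2 = 1 is (p_{k-1}, q_{k-1}) = (p_1, q_1); compute convergents through index 1.
Convergents (p_i = a_i*p_{i-1} + p_{i-2}, q_i = a_i*q_{i-1} + q_{i-2} with p_{-2}=0, p_{-1}=1, q_{-2}=1, q_{-1}=0):
  i=0: a_0=3, p_0 = 3*1 + 0 = 3, q_0 = 3*0 + 1 = 1.
  i=1: a_1=2, p_1 = 2*3 + 1 = 7, q_1 = 2*1 + 0 = 2.
Check: 7^2 - 12*2^2 = 49 - 48 = 1, so (x, y) = (7, 2) solves the equation, and by the theorem it is the least positive solution.

(x, y) = (7, 2)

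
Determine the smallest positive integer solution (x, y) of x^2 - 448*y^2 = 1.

First expand sqrt(448) as a continued fraction. With x_i = (sqrt(448) + m_i)/d_i and (m_0, d_0) = (0, 1): a_0 = floor(sqrt(448)) = 21, since 21^2 = 441 <= 448 < 484 = 22^2.
Iterate m_{i+1} = d_i*a_i - m_i, d_{i+1} = (448 - m_{i+1}^2)/d_i, a_{i+1} = floor((a_0 + m_{i+1})/d_{i+1}):
  m_1 = 1*21 - 0 = 21, d_1 = (448 - 21^2)/1 = 7/1 = 7, a_1 = floor((21 + 21)/7) = 6.
  m_2 = 7*6 - 21 = 21, d_2 = (448 - 21^2)/7 = 7/7 = 1, a_2 = floor((21 + 21)/1) = 42.
  m_3 = 1*42 - 21 = 21, d_3 = (448 - 21^2)/1 = 7/1 = 7: (m_3, d_3) = (m_1, d_1) = (21, 7), so from here the quotients repeat a_1, a_2; the period length is 2.
So sqrt(448) = [21; (6, 42)] with period length k = 2.
k is even, so the fundamental solution of x^2 - 448y^2 = 1 is (p_{k-1}, q_{k-1}) = (p_1, q_1); compute convergents through index 1.
Convergents (p_i = a_i*p_{i-1} + p_{i-2}, q_i = a_i*q_{i-1} + q_{i-2} with p_{-2}=0, p_{-1}=1, q_{-2}=1, q_{-1}=0):
  i=0: a_0=21, p_0 = 21*1 + 0 = 21, q_0 = 21*0 + 1 = 1.
  i=1: a_1=6, p_1 = 6*21 + 1 = 127, q_1 = 6*1 + 0 = 6.
Check: 127^2 - 448*6^2 = 16129 - 16128 = 1, so (x, y) = (127, 6) solves the equation, and by the theorem it is the least positive solution.

(x, y) = (127, 6)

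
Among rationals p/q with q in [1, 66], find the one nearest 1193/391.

119/39

Expand x = 1193/391 as a continued fraction with the Euclidean algorithm:
  1193 = 3*391 + 20, so a_0 = 3.
  391 = 19*20 + 11, so a_1 = 19.
  20 = 1*11 + 9, so a_2 = 1.
  11 = 1*9 + 2, so a_3 = 1.
  9 = 4*2 + 1, so a_4 = 4.
  2 = 2*1 + 0, so a_5 = 2.
so x = [3; 19, 1, 1, 4, 2].
Convergents (p_i = a_i*p_{i-1} + p_{i-2}, q_i = a_i*q_{i-1} + q_{i-2} with p_{-2}=0, p_{-1}=1, q_{-2}=1, q_{-1}=0), until the denominator exceeds 66:
  i=0: a_0=3, p_0 = 3*1 + 0 = 3, q_0 = 3*0 + 1 = 1.
  i=1: a_1=19, p_1 = 19*3 + 1 = 58, q_1 = 19*1 + 0 = 19.
  i=2: a_2=1, p_2 = 1*58 + 3 = 61, q_2 = 1*19 + 1 = 20.
  i=3: a_3=1, p_3 = 1*61 + 58 = 119, q_3 = 1*20 + 19 = 39.
  i=4: a_4=4, p_4 = 4*119 + 61 = 537, q_4 = 4*39 + 20 = 176.
q_4 = 176 > 66, so the last convergent with denominator <= 66 is p_3/q_3 = 119/39.
The closest fraction with denominator <= 66 is either p_3/q_3 or the intermediate fraction (k*p_3 + p_2)/(k*q_3 + q_2) with the largest k >= 1 whose denominator stays <= 66; these approach x as k grows, and every other convergent or intermediate fraction in range is farther away.
Largest k: floor((66 - q_2)/q_3) = floor((66 - 20)/39) = 1.
That gives (1*119 + 61)/(1*39 + 20) = 180/59.
Compare the errors: |x - 119/39| = |1193*39 - 119*391|/(391*39) = 2/15249, and |x - 180/59| = |1193*59 - 180*391|/(391*59) = 7/23069.
Cross-multiplying, 2*23069 = 46138 < 106743 = 7*15249, so 2/15249 is smaller: the convergent 119/39 is closer to x than 180/59.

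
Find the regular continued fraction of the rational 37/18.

[2; 18]

Run the Euclidean algorithm on 37 and 18; the successive quotients are the partial quotients a_0, a_1, ... (each step inverts the fractional part left over by the previous one):
  37 = 2*18 + 1, so a_0 = 2.
  18 = 18*1 + 0, so a_1 = 18.
The remainder reaches 0 after 2 divisions, so the expansion has 2 partial quotients, read off in order.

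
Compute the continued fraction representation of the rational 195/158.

[1; 4, 3, 1, 2, 3]

Run the Euclidean algorithm on 195 and 158; the successive quotients are the partial quotients a_0, a_1, ... (each step inverts the fractional part left over by the previous one):
  195 = 1*158 + 37, so a_0 = 1.
  158 = 4*37 + 10, so a_1 = 4.
  37 = 3*10 + 7, so a_2 = 3.
  10 = 1*7 + 3, so a_3 = 1.
  7 = 2*3 + 1, so a_4 = 2.
  3 = 3*1 + 0, so a_5 = 3.
The remainder reaches 0 after 6 divisions, so the expansion has 6 partial quotients, read off in order.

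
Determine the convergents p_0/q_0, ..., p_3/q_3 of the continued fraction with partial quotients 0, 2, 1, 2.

0/1, 1/2, 1/3, 3/8

Using the convergent recurrence p_i = a_i*p_{i-1} + p_{i-2}, q_i = a_i*q_{i-1} + q_{i-2} with p_{-2}=0, p_{-1}=1, q_{-2}=1, q_{-1}=0:
  i=0: a_0=0, p_0 = 0*1 + 0 = 0, q_0 = 0*0 + 1 = 1.
  i=1: a_1=2, p_1 = 2*0 + 1 = 1, q_1 = 2*1 + 0 = 2.
  i=2: a_2=1, p_2 = 1*1 + 0 = 1, q_2 = 1*2 + 1 = 3.
  i=3: a_3=2, p_3 = 2*1 + 1 = 3, q_3 = 2*3 + 2 = 8.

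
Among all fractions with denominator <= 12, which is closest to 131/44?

Expand x = 131/44 as a continued fraction with the Euclidean algorithm:
  131 = 2*44 + 43, so a_0 = 2.
  44 = 1*43 + 1, so a_1 = 1.
  43 = 43*1 + 0, so a_2 = 43.
so x = [2; 1, 43].
Convergents (p_i = a_i*p_{i-1} + p_{i-2}, q_i = a_i*q_{i-1} + q_{i-2} with p_{-2}=0, p_{-1}=1, q_{-2}=1, q_{-1}=0), until the denominator exceeds 12:
  i=0: a_0=2, p_0 = 2*1 + 0 = 2, q_0 = 2*0 + 1 = 1.
  i=1: a_1=1, p_1 = 1*2 + 1 = 3, q_1 = 1*1 + 0 = 1.
  i=2: a_2=43, p_2 = 43*3 + 2 = 131, q_2 = 43*1 + 1 = 44.
q_2 = 44 > 12, so the last convergent with denominator <= 12 is p_1/q_1 = 3/1.
The closest fraction with denominator <= 12 is either p_1/q_1 or the intermediate fraction (k*p_1 + p_0)/(k*q_1 + q_0) with the largest k >= 1 whose denominator stays <= 12; these approach x as k grows, and every other convergent or intermediate fraction in range is farther away.
Largest k: floor((12 - q_0)/q_1) = floor((12 - 1)/1) = 11.
That gives (11*3 + 2)/(11*1 + 1) = 35/12.
Compare the errors: |x - 3/1| = |131*1 - 3*44|/(44*1) = 1/44, and |x - 35/12| = |131*12 - 35*44|/(44*12) = 32/528.
Cross-multiplying, 1*528 = 528 < 1408 = 32*44, so 1/44 is smaller: the convergent 3/1 is closer to x than 35/12.

3/1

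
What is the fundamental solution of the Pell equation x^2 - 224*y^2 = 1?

First expand sqrt(224) as a continued fraction. With x_i = (sqrt(224) + m_i)/d_i and (m_0, d_0) = (0, 1): a_0 = floor(sqrt(224)) = 14, since 14^2 = 196 <= 224 < 225 = 15^2.
Iterate m_{i+1} = d_i*a_i - m_i, d_{i+1} = (224 - m_{i+1}^2)/d_i, a_{i+1} = floor((a_0 + m_{i+1})/d_{i+1}):
  m_1 = 1*14 - 0 = 14, d_1 = (224 - 14^2)/1 = 28/1 = 28, a_1 = floor((14 + 14)/28) = 1.
  m_2 = 28*1 - 14 = 14, d_2 = (224 - 14^2)/28 = 28/28 = 1, a_2 = floor((14 + 14)/1) = 28.
  m_3 = 1*28 - 14 = 14, d_3 = (224 - 14^2)/1 = 28/1 = 28: (m_3, d_3) = (m_1, d_1) = (14, 28), so from here the quotients repeat a_1, a_2; the period length is 2.
So sqrt(224) = [14; (1, 28)] with period length k = 2.
k is even, so the fundamental solution of x^2 - 224y^2 = 1 is (p_{k-1}, q_{k-1}) = (p_1, q_1); compute convergents through index 1.
Convergents (p_i = a_i*p_{i-1} + p_{i-2}, q_i = a_i*q_{i-1} + q_{i-2} with p_{-2}=0, p_{-1}=1, q_{-2}=1, q_{-1}=0):
  i=0: a_0=14, p_0 = 14*1 + 0 = 14, q_0 = 14*0 + 1 = 1.
  i=1: a_1=1, p_1 = 1*14 + 1 = 15, q_1 = 1*1 + 0 = 1.
Check: 15^2 - 224*1^2 = 225 - 224 = 1, so (x, y) = (15, 1) solves the equation, and by the theorem it is the least positive solution.

(x, y) = (15, 1)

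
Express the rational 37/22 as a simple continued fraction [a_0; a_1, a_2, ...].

Run the Euclidean algorithm on 37 and 22; the successive quotients are the partial quotients a_0, a_1, ... (each step inverts the fractional part left over by the previous one):
  37 = 1*22 + 15, so a_0 = 1.
  22 = 1*15 + 7, so a_1 = 1.
  15 = 2*7 + 1, so a_2 = 2.
  7 = 7*1 + 0, so a_3 = 7.
The remainder reaches 0 after 4 divisions, so the expansion has 4 partial quotients, read off in order.

[1; 1, 2, 7]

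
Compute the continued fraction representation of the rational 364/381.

Run the Euclidean algorithm on 364 and 381; the successive quotients are the partial quotients a_0, a_1, ... (each step inverts the fractional part left over by the previous one):
  364 = 0*381 + 364, so a_0 = 0.
  381 = 1*364 + 17, so a_1 = 1.
  364 = 21*17 + 7, so a_2 = 21.
  17 = 2*7 + 3, so a_3 = 2.
  7 = 2*3 + 1, so a_4 = 2.
  3 = 3*1 + 0, so a_5 = 3.
The remainder reaches 0 after 6 divisions, so the expansion has 6 partial quotients, read off in order.

[0; 1, 21, 2, 2, 3]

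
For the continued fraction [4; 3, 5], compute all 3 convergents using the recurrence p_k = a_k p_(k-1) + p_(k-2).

4/1, 13/3, 69/16

Using the convergent recurrence p_i = a_i*p_{i-1} + p_{i-2}, q_i = a_i*q_{i-1} + q_{i-2} with p_{-2}=0, p_{-1}=1, q_{-2}=1, q_{-1}=0:
  i=0: a_0=4, p_0 = 4*1 + 0 = 4, q_0 = 4*0 + 1 = 1.
  i=1: a_1=3, p_1 = 3*4 + 1 = 13, q_1 = 3*1 + 0 = 3.
  i=2: a_2=5, p_2 = 5*13 + 4 = 69, q_2 = 5*3 + 1 = 16.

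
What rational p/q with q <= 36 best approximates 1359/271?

181/36

Expand x = 1359/271 as a continued fraction with the Euclidean algorithm:
  1359 = 5*271 + 4, so a_0 = 5.
  271 = 67*4 + 3, so a_1 = 67.
  4 = 1*3 + 1, so a_2 = 1.
  3 = 3*1 + 0, so a_3 = 3.
so x = [5; 67, 1, 3].
Convergents (p_i = a_i*p_{i-1} + p_{i-2}, q_i = a_i*q_{i-1} + q_{i-2} with p_{-2}=0, p_{-1}=1, q_{-2}=1, q_{-1}=0), until the denominator exceeds 36:
  i=0: a_0=5, p_0 = 5*1 + 0 = 5, q_0 = 5*0 + 1 = 1.
  i=1: a_1=67, p_1 = 67*5 + 1 = 336, q_1 = 67*1 + 0 = 67.
q_1 = 67 > 36, so the last convergent with denominator <= 36 is p_0/q_0 = 5/1.
The closest fraction with denominator <= 36 is either p_0/q_0 or the intermediate fraction (k*p_0 + p_{-1})/(k*q_0 + q_{-1}) with the largest k >= 1 whose denominator stays <= 36; these approach x as k grows, and every other convergent or intermediate fraction in range is farther away.
Largest k: floor((36 - q_{-1})/q_0) = floor((36 - 0)/1) = 36 (using the seeds p_{-1} = 1, q_{-1} = 0).
That gives (36*5 + 1)/(36*1 + 0) = 181/36.
Compare the errors: |x - 5/1| = |1359*1 - 5*271|/(271*1) = 4/271, and |x - 181/36| = |1359*36 - 181*271|/(271*36) = 127/9756.
Cross-multiplying, 127*271 = 34417 < 39024 = 4*9756, so 127/9756 is smaller: the intermediate fraction 181/36 is closer to x than 5/1.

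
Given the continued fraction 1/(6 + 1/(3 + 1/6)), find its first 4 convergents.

Using the convergent recurrence p_i = a_i*p_{i-1} + p_{i-2}, q_i = a_i*q_{i-1} + q_{i-2} with p_{-2}=0, p_{-1}=1, q_{-2}=1, q_{-1}=0:
  i=0: a_0=0, p_0 = 0*1 + 0 = 0, q_0 = 0*0 + 1 = 1.
  i=1: a_1=6, p_1 = 6*0 + 1 = 1, q_1 = 6*1 + 0 = 6.
  i=2: a_2=3, p_2 = 3*1 + 0 = 3, q_2 = 3*6 + 1 = 19.
  i=3: a_3=6, p_3 = 6*3 + 1 = 19, q_3 = 6*19 + 6 = 120.

0/1, 1/6, 3/19, 19/120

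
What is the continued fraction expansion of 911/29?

Run the Euclidean algorithm on 911 and 29; the successive quotients are the partial quotients a_0, a_1, ... (each step inverts the fractional part left over by the previous one):
  911 = 31*29 + 12, so a_0 = 31.
  29 = 2*12 + 5, so a_1 = 2.
  12 = 2*5 + 2, so a_2 = 2.
  5 = 2*2 + 1, so a_3 = 2.
  2 = 2*1 + 0, so a_4 = 2.
The remainder reaches 0 after 5 divisions, so the expansion has 5 partial quotients, read off in order.

[31; 2, 2, 2, 2]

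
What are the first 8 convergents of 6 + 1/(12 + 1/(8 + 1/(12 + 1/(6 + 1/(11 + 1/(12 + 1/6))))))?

Using the convergent recurrence p_i = a_i*p_{i-1} + p_{i-2}, q_i = a_i*q_{i-1} + q_{i-2} with p_{-2}=0, p_{-1}=1, q_{-2}=1, q_{-1}=0:
  i=0: a_0=6, p_0 = 6*1 + 0 = 6, q_0 = 6*0 + 1 = 1.
  i=1: a_1=12, p_1 = 12*6 + 1 = 73, q_1 = 12*1 + 0 = 12.
  i=2: a_2=8, p_2 = 8*73 + 6 = 590, q_2 = 8*12 + 1 = 97.
  i=3: a_3=12, p_3 = 12*590 + 73 = 7153, q_3 = 12*97 + 12 = 1176.
  i=4: a_4=6, p_4 = 6*7153 + 590 = 43508, q_4 = 6*1176 + 97 = 7153.
  i=5: a_5=11, p_5 = 11*43508 + 7153 = 485741, q_5 = 11*7153 + 1176 = 79859.
  i=6: a_6=12, p_6 = 12*485741 + 43508 = 5872400, q_6 = 12*79859 + 7153 = 965461.
  i=7: a_7=6, p_7 = 6*5872400 + 485741 = 35720141, q_7 = 6*965461 + 79859 = 5872625.

6/1, 73/12, 590/97, 7153/1176, 43508/7153, 485741/79859, 5872400/965461, 35720141/5872625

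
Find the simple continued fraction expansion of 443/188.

[2; 2, 1, 4, 6, 2]

Run the Euclidean algorithm on 443 and 188; the successive quotients are the partial quotients a_0, a_1, ... (each step inverts the fractional part left over by the previous one):
  443 = 2*188 + 67, so a_0 = 2.
  188 = 2*67 + 54, so a_1 = 2.
  67 = 1*54 + 13, so a_2 = 1.
  54 = 4*13 + 2, so a_3 = 4.
  13 = 6*2 + 1, so a_4 = 6.
  2 = 2*1 + 0, so a_5 = 2.
The remainder reaches 0 after 6 divisions, so the expansion has 6 partial quotients, read off in order.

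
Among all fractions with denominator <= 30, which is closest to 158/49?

29/9

Expand x = 158/49 as a continued fraction with the Euclidean algorithm:
  158 = 3*49 + 11, so a_0 = 3.
  49 = 4*11 + 5, so a_1 = 4.
  11 = 2*5 + 1, so a_2 = 2.
  5 = 5*1 + 0, so a_3 = 5.
so x = [3; 4, 2, 5].
Convergents (p_i = a_i*p_{i-1} + p_{i-2}, q_i = a_i*q_{i-1} + q_{i-2} with p_{-2}=0, p_{-1}=1, q_{-2}=1, q_{-1}=0), until the denominator exceeds 30:
  i=0: a_0=3, p_0 = 3*1 + 0 = 3, q_0 = 3*0 + 1 = 1.
  i=1: a_1=4, p_1 = 4*3 + 1 = 13, q_1 = 4*1 + 0 = 4.
  i=2: a_2=2, p_2 = 2*13 + 3 = 29, q_2 = 2*4 + 1 = 9.
  i=3: a_3=5, p_3 = 5*29 + 13 = 158, q_3 = 5*9 + 4 = 49.
q_3 = 49 > 30, so the last convergent with denominator <= 30 is p_2/q_2 = 29/9.
The closest fraction with denominator <= 30 is either p_2/q_2 or the intermediate fraction (k*p_2 + p_1)/(k*q_2 + q_1) with the largest k >= 1 whose denominator stays <= 30; these approach x as k grows, and every other convergent or intermediate fraction in range is farther away.
Largest k: floor((30 - q_1)/q_2) = floor((30 - 4)/9) = 2.
That gives (2*29 + 13)/(2*9 + 4) = 71/22.
Compare the errors: |x - 29/9| = |158*9 - 29*49|/(49*9) = 1/441, and |x - 71/22| = |158*22 - 71*49|/(49*22) = 3/1078.
Cross-multiplying, 1*1078 = 1078 < 1323 = 3*441, so 1/441 is smaller: the convergent 29/9 is closer to x than 71/22.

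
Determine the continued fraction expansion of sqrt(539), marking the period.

Write x_i = (sqrt(539) + m_i)/d_i with (m_0, d_0) = (0, 1). a_0 = floor(sqrt(539)) = 23, since 23^2 = 529 <= 539 < 576 = 24^2.
Iterate m_{i+1} = d_i*a_i - m_i, d_{i+1} = (539 - m_{i+1}^2)/d_i, a_{i+1} = floor((a_0 + m_{i+1})/d_{i+1}):
  m_1 = 1*23 - 0 = 23, d_1 = (539 - 23^2)/1 = 10/1 = 10, a_1 = floor((23 + 23)/10) = 4.
  m_2 = 10*4 - 23 = 17, d_2 = (539 - 17^2)/10 = 250/10 = 25, a_2 = floor((23 + 17)/25) = 1.
  m_3 = 25*1 - 17 = 8, d_3 = (539 - 8^2)/25 = 475/25 = 19, a_3 = floor((23 + 8)/19) = 1.
  m_4 = 19*1 - 8 = 11, d_4 = (539 - 11^2)/19 = 418/19 = 22, a_4 = floor((23 + 11)/22) = 1.
  m_5 = 22*1 - 11 = 11, d_5 = (539 - 11^2)/22 = 418/22 = 19, a_5 = floor((23 + 11)/19) = 1.
  m_6 = 19*1 - 11 = 8, d_6 = (539 - 8^2)/19 = 475/19 = 25, a_6 = floor((23 + 8)/25) = 1.
  m_7 = 25*1 - 8 = 17, d_7 = (539 - 17^2)/25 = 250/25 = 10, a_7 = floor((23 + 17)/10) = 4.
  m_8 = 10*4 - 17 = 23, d_8 = (539 - 23^2)/10 = 10/10 = 1, a_8 = floor((23 + 23)/1) = 46.
  m_9 = 1*46 - 23 = 23, d_9 = (539 - 23^2)/1 = 10/1 = 10: (m_9, d_9) = (m_1, d_1) = (23, 10), so from here the quotients repeat a_1, ..., a_8; the period length is 8.
Hence the expansion of sqrt(539) is a_0 = 23 followed by the repeating block 4, 1, 1, 1, 1, 1, 4, 46 (period 8).

[23; (4, 1, 1, 1, 1, 1, 4, 46)]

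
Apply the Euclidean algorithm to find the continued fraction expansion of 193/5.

Run the Euclidean algorithm on 193 and 5; the successive quotients are the partial quotients a_0, a_1, ... (each step inverts the fractional part left over by the previous one):
  193 = 38*5 + 3, so a_0 = 38.
  5 = 1*3 + 2, so a_1 = 1.
  3 = 1*2 + 1, so a_2 = 1.
  2 = 2*1 + 0, so a_3 = 2.
The remainder reaches 0 after 4 divisions, so the expansion has 4 partial quotients, read off in order.

[38; 1, 1, 2]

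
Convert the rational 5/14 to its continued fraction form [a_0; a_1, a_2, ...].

Run the Euclidean algorithm on 5 and 14; the successive quotients are the partial quotients a_0, a_1, ... (each step inverts the fractional part left over by the previous one):
  5 = 0*14 + 5, so a_0 = 0.
  14 = 2*5 + 4, so a_1 = 2.
  5 = 1*4 + 1, so a_2 = 1.
  4 = 4*1 + 0, so a_3 = 4.
The remainder reaches 0 after 4 divisions, so the expansion has 4 partial quotients, read off in order.

[0; 2, 1, 4]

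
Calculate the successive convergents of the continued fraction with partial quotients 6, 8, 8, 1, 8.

Using the convergent recurrence p_i = a_i*p_{i-1} + p_{i-2}, q_i = a_i*q_{i-1} + q_{i-2} with p_{-2}=0, p_{-1}=1, q_{-2}=1, q_{-1}=0:
  i=0: a_0=6, p_0 = 6*1 + 0 = 6, q_0 = 6*0 + 1 = 1.
  i=1: a_1=8, p_1 = 8*6 + 1 = 49, q_1 = 8*1 + 0 = 8.
  i=2: a_2=8, p_2 = 8*49 + 6 = 398, q_2 = 8*8 + 1 = 65.
  i=3: a_3=1, p_3 = 1*398 + 49 = 447, q_3 = 1*65 + 8 = 73.
  i=4: a_4=8, p_4 = 8*447 + 398 = 3974, q_4 = 8*73 + 65 = 649.

6/1, 49/8, 398/65, 447/73, 3974/649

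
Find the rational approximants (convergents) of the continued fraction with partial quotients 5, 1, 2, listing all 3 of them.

Using the convergent recurrence p_i = a_i*p_{i-1} + p_{i-2}, q_i = a_i*q_{i-1} + q_{i-2} with p_{-2}=0, p_{-1}=1, q_{-2}=1, q_{-1}=0:
  i=0: a_0=5, p_0 = 5*1 + 0 = 5, q_0 = 5*0 + 1 = 1.
  i=1: a_1=1, p_1 = 1*5 + 1 = 6, q_1 = 1*1 + 0 = 1.
  i=2: a_2=2, p_2 = 2*6 + 5 = 17, q_2 = 2*1 + 1 = 3.

5/1, 6/1, 17/3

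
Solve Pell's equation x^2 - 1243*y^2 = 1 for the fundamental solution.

(x, y) = (171874, 4875)

First expand sqrt(1243) as a continued fraction. With x_i = (sqrt(1243) + m_i)/d_i and (m_0, d_0) = (0, 1): a_0 = floor(sqrt(1243)) = 35, since 35^2 = 1225 <= 1243 < 1296 = 36^2.
Iterate m_{i+1} = d_i*a_i - m_i, d_{i+1} = (1243 - m_{i+1}^2)/d_i, a_{i+1} = floor((a_0 + m_{i+1})/d_{i+1}):
  m_1 = 1*35 - 0 = 35, d_1 = (1243 - 35^2)/1 = 18/1 = 18, a_1 = floor((35 + 35)/18) = 3.
  m_2 = 18*3 - 35 = 19, d_2 = (1243 - 19^2)/18 = 882/18 = 49, a_2 = floor((35 + 19)/49) = 1.
  m_3 = 49*1 - 19 = 30, d_3 = (1243 - 30^2)/49 = 343/49 = 7, a_3 = floor((35 + 30)/7) = 9.
  m_4 = 7*9 - 30 = 33, d_4 = (1243 - 33^2)/7 = 154/7 = 22, a_4 = floor((35 + 33)/22) = 3.
  m_5 = 22*3 - 33 = 33, d_5 = (1243 - 33^2)/22 = 154/22 = 7, a_5 = floor((35 + 33)/7) = 9.
  m_6 = 7*9 - 33 = 30, d_6 = (1243 - 30^2)/7 = 343/7 = 49, a_6 = floor((35 + 30)/49) = 1.
  m_7 = 49*1 - 30 = 19, d_7 = (1243 - 19^2)/49 = 882/49 = 18, a_7 = floor((35 + 19)/18) = 3.
  m_8 = 18*3 - 19 = 35, d_8 = (1243 - 35^2)/18 = 18/18 = 1, a_8 = floor((35 + 35)/1) = 70.
  m_9 = 1*70 - 35 = 35, d_9 = (1243 - 35^2)/1 = 18/1 = 18: (m_9, d_9) = (m_1, d_1) = (35, 18), so from here the quotients repeat a_1, ..., a_8; the period length is 8.
So sqrt(1243) = [35; (3, 1, 9, 3, 9, 1, 3, 70)] with period length k = 8.
k is even, so the fundamental solution of x^2 - 1243y^2 = 1 is (p_{k-1}, q_{k-1}) = (p_7, q_7); compute convergents through index 7.
Convergents (p_i = a_i*p_{i-1} + p_{i-2}, q_i = a_i*q_{i-1} + q_{i-2} with p_{-2}=0, p_{-1}=1, q_{-2}=1, q_{-1}=0):
  i=0: a_0=35, p_0 = 35*1 + 0 = 35, q_0 = 35*0 + 1 = 1.
  i=1: a_1=3, p_1 = 3*35 + 1 = 106, q_1 = 3*1 + 0 = 3.
  i=2: a_2=1, p_2 = 1*106 + 35 = 141, q_2 = 1*3 + 1 = 4.
  i=3: a_3=9, p_3 = 9*141 + 106 = 1375, q_3 = 9*4 + 3 = 39.
  i=4: a_4=3, p_4 = 3*1375 + 141 = 4266, q_4 = 3*39 + 4 = 121.
  i=5: a_5=9, p_5 = 9*4266 + 1375 = 39769, q_5 = 9*121 + 39 = 1128.
  i=6: a_6=1, p_6 = 1*39769 + 4266 = 44035, q_6 = 1*1128 + 121 = 1249.
  i=7: a_7=3, p_7 = 3*44035 + 39769 = 171874, q_7 = 3*1249 + 1128 = 4875.
Check: 171874^2 - 1243*4875^2 = 29540671876 - 29540671875 = 1, so (x, y) = (171874, 4875) solves the equation, and by the theorem it is the least positive solution.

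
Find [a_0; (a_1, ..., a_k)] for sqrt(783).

Write x_i = (sqrt(783) + m_i)/d_i with (m_0, d_0) = (0, 1). a_0 = floor(sqrt(783)) = 27, since 27^2 = 729 <= 783 < 784 = 28^2.
Iterate m_{i+1} = d_i*a_i - m_i, d_{i+1} = (783 - m_{i+1}^2)/d_i, a_{i+1} = floor((a_0 + m_{i+1})/d_{i+1}):
  m_1 = 1*27 - 0 = 27, d_1 = (783 - 27^2)/1 = 54/1 = 54, a_1 = floor((27 + 27)/54) = 1.
  m_2 = 54*1 - 27 = 27, d_2 = (783 - 27^2)/54 = 54/54 = 1, a_2 = floor((27 + 27)/1) = 54.
  m_3 = 1*54 - 27 = 27, d_3 = (783 - 27^2)/1 = 54/1 = 54: (m_3, d_3) = (m_1, d_1) = (27, 54), so from here the quotients repeat a_1, a_2; the period length is 2.
Hence the expansion of sqrt(783) is a_0 = 27 followed by the repeating block 1, 54 (period 2).

[27; (1, 54)]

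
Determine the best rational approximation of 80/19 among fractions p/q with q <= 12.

21/5

Expand x = 80/19 as a continued fraction with the Euclidean algorithm:
  80 = 4*19 + 4, so a_0 = 4.
  19 = 4*4 + 3, so a_1 = 4.
  4 = 1*3 + 1, so a_2 = 1.
  3 = 3*1 + 0, so a_3 = 3.
so x = [4; 4, 1, 3].
Convergents (p_i = a_i*p_{i-1} + p_{i-2}, q_i = a_i*q_{i-1} + q_{i-2} with p_{-2}=0, p_{-1}=1, q_{-2}=1, q_{-1}=0), until the denominator exceeds 12:
  i=0: a_0=4, p_0 = 4*1 + 0 = 4, q_0 = 4*0 + 1 = 1.
  i=1: a_1=4, p_1 = 4*4 + 1 = 17, q_1 = 4*1 + 0 = 4.
  i=2: a_2=1, p_2 = 1*17 + 4 = 21, q_2 = 1*4 + 1 = 5.
  i=3: a_3=3, p_3 = 3*21 + 17 = 80, q_3 = 3*5 + 4 = 19.
q_3 = 19 > 12, so the last convergent with denominator <= 12 is p_2/q_2 = 21/5.
The closest fraction with denominator <= 12 is either p_2/q_2 or the intermediate fraction (k*p_2 + p_1)/(k*q_2 + q_1) with the largest k >= 1 whose denominator stays <= 12; these approach x as k grows, and every other convergent or intermediate fraction in range is farther away.
Largest k: floor((12 - q_1)/q_2) = floor((12 - 4)/5) = 1.
That gives (1*21 + 17)/(1*5 + 4) = 38/9.
Compare the errors: |x - 21/5| = |80*5 - 21*19|/(19*5) = 1/95, and |x - 38/9| = |80*9 - 38*19|/(19*9) = 2/171.
Cross-multiplying, 1*171 = 171 < 190 = 2*95, so 1/95 is smaller: the convergent 21/5 is closer to x than 38/9.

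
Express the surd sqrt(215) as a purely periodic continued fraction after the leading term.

Write x_i = (sqrt(215) + m_i)/d_i with (m_0, d_0) = (0, 1). a_0 = floor(sqrt(215)) = 14, since 14^2 = 196 <= 215 < 225 = 15^2.
Iterate m_{i+1} = d_i*a_i - m_i, d_{i+1} = (215 - m_{i+1}^2)/d_i, a_{i+1} = floor((a_0 + m_{i+1})/d_{i+1}):
  m_1 = 1*14 - 0 = 14, d_1 = (215 - 14^2)/1 = 19/1 = 19, a_1 = floor((14 + 14)/19) = 1.
  m_2 = 19*1 - 14 = 5, d_2 = (215 - 5^2)/19 = 190/19 = 10, a_2 = floor((14 + 5)/10) = 1.
  m_3 = 10*1 - 5 = 5, d_3 = (215 - 5^2)/10 = 190/10 = 19, a_3 = floor((14 + 5)/19) = 1.
  m_4 = 19*1 - 5 = 14, d_4 = (215 - 14^2)/19 = 19/19 = 1, a_4 = floor((14 + 14)/1) = 28.
  m_5 = 1*28 - 14 = 14, d_5 = (215 - 14^2)/1 = 19/1 = 19: (m_5, d_5) = (m_1, d_1) = (14, 19), so from here the quotients repeat a_1, ..., a_4; the period length is 4.
Hence the expansion of sqrt(215) is a_0 = 14 followed by the repeating block 1, 1, 1, 28 (period 4).

[14; (1, 1, 1, 28)]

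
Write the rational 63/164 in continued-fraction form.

[0; 2, 1, 1, 1, 1, 12]

Run the Euclidean algorithm on 63 and 164; the successive quotients are the partial quotients a_0, a_1, ... (each step inverts the fractional part left over by the previous one):
  63 = 0*164 + 63, so a_0 = 0.
  164 = 2*63 + 38, so a_1 = 2.
  63 = 1*38 + 25, so a_2 = 1.
  38 = 1*25 + 13, so a_3 = 1.
  25 = 1*13 + 12, so a_4 = 1.
  13 = 1*12 + 1, so a_5 = 1.
  12 = 12*1 + 0, so a_6 = 12.
The remainder reaches 0 after 7 divisions, so the expansion has 7 partial quotients, read off in order.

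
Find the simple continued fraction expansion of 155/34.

[4; 1, 1, 3, 1, 3]

Run the Euclidean algorithm on 155 and 34; the successive quotients are the partial quotients a_0, a_1, ... (each step inverts the fractional part left over by the previous one):
  155 = 4*34 + 19, so a_0 = 4.
  34 = 1*19 + 15, so a_1 = 1.
  19 = 1*15 + 4, so a_2 = 1.
  15 = 3*4 + 3, so a_3 = 3.
  4 = 1*3 + 1, so a_4 = 1.
  3 = 3*1 + 0, so a_5 = 3.
The remainder reaches 0 after 6 divisions, so the expansion has 6 partial quotients, read off in order.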